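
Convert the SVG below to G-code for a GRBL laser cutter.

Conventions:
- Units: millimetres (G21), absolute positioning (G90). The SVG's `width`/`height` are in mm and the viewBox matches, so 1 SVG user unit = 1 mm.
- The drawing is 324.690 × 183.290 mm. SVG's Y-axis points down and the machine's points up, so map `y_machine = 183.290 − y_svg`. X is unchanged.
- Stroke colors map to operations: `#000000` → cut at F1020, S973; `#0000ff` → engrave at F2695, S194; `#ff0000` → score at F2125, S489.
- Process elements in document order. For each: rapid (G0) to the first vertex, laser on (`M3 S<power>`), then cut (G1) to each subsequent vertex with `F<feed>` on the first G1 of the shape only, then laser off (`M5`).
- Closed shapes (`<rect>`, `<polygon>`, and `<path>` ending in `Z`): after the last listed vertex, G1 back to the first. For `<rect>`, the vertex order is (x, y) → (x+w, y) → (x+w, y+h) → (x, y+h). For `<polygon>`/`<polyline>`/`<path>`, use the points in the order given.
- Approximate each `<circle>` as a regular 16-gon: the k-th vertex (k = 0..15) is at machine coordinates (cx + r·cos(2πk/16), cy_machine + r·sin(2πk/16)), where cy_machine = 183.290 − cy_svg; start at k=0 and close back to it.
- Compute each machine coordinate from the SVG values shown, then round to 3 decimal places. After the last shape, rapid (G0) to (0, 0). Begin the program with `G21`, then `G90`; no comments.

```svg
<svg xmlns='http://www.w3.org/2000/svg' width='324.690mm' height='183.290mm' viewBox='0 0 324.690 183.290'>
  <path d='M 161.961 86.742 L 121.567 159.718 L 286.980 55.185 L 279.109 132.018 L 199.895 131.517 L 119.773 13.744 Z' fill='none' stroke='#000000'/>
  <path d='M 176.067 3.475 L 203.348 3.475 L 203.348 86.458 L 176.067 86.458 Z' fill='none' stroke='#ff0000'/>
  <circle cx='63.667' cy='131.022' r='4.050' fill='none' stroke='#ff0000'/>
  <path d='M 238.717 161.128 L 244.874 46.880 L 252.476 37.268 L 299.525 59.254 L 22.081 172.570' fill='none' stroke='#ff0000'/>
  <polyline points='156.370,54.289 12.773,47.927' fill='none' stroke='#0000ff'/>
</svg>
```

G21
G90
G0 X161.961 Y96.548
M3 S973
G1 X121.567 Y23.572 F1020
G1 X286.980 Y128.105
G1 X279.109 Y51.272
G1 X199.895 Y51.773
G1 X119.773 Y169.546
G1 X161.961 Y96.548
M5
G0 X176.067 Y179.815
M3 S489
G1 X203.348 Y179.815 F2125
G1 X203.348 Y96.832
G1 X176.067 Y96.832
G1 X176.067 Y179.815
M5
G0 X67.717 Y52.268
M3 S489
G1 X67.409 Y53.818 F2125
G1 X66.531 Y55.132
G1 X65.217 Y56.010
G1 X63.667 Y56.318
G1 X62.117 Y56.010
G1 X60.803 Y55.132
G1 X59.925 Y53.818
G1 X59.617 Y52.268
G1 X59.925 Y50.718
G1 X60.803 Y49.404
G1 X62.117 Y48.526
G1 X63.667 Y48.218
G1 X65.217 Y48.526
G1 X66.531 Y49.404
G1 X67.409 Y50.718
G1 X67.717 Y52.268
M5
G0 X238.717 Y22.162
M3 S489
G1 X244.874 Y136.410 F2125
G1 X252.476 Y146.022
G1 X299.525 Y124.036
G1 X22.081 Y10.720
M5
G0 X156.370 Y129.001
M3 S194
G1 X12.773 Y135.363 F2695
M5
G0 X0.000 Y0.000

viewBox `0 0 324.690 183.290` with mm width/height → 1 unit = 1 mm. Flip: y_m = 183.290 − y_svg.

**Shape 1** — `<path>` closed polygon, stroke `#000000` → cut (S973, F1020). Machine vertices: (161.961,96.548) → (121.567,23.572) → (286.980,128.105) → (279.109,51.272) → (199.895,51.773) → (119.773,169.546) → (161.961,96.548). Closed: final G1 returns to the first vertex.

**Shape 2** — `<path>` rectangle, stroke `#ff0000` → score (S489, F2125). Machine vertices: (176.067,179.815) → (203.348,179.815) → (203.348,96.832) → (176.067,96.832) → (176.067,179.815). Closed: final G1 returns to the first vertex.

**Shape 3** — `<circle>` circle, stroke `#ff0000` → score (S489, F2125). Machine vertices: (67.717,52.268) → (67.409,53.818) → (66.531,55.132) → (65.217,56.010) → (63.667,56.318) → (62.117,56.010) → (60.803,55.132) → (59.925,53.818) → (59.617,52.268) → (59.925,50.718) → (60.803,49.404) → (62.117,48.526) → (63.667,48.218) → (65.217,48.526) → (66.531,49.404) → (67.409,50.718) → (67.717,52.268). Closed: final G1 returns to the first vertex.

**Shape 4** — `<path>` open polyline, stroke `#ff0000` → score (S489, F2125). Machine vertices: (238.717,22.162) → (244.874,136.410) → (252.476,146.022) → (299.525,124.036) → (22.081,10.720). Open path.

**Shape 5** — `<polyline>` line segment, stroke `#0000ff` → engrave (S194, F2695). Machine vertices: (156.370,129.001) → (12.773,135.363). Open path.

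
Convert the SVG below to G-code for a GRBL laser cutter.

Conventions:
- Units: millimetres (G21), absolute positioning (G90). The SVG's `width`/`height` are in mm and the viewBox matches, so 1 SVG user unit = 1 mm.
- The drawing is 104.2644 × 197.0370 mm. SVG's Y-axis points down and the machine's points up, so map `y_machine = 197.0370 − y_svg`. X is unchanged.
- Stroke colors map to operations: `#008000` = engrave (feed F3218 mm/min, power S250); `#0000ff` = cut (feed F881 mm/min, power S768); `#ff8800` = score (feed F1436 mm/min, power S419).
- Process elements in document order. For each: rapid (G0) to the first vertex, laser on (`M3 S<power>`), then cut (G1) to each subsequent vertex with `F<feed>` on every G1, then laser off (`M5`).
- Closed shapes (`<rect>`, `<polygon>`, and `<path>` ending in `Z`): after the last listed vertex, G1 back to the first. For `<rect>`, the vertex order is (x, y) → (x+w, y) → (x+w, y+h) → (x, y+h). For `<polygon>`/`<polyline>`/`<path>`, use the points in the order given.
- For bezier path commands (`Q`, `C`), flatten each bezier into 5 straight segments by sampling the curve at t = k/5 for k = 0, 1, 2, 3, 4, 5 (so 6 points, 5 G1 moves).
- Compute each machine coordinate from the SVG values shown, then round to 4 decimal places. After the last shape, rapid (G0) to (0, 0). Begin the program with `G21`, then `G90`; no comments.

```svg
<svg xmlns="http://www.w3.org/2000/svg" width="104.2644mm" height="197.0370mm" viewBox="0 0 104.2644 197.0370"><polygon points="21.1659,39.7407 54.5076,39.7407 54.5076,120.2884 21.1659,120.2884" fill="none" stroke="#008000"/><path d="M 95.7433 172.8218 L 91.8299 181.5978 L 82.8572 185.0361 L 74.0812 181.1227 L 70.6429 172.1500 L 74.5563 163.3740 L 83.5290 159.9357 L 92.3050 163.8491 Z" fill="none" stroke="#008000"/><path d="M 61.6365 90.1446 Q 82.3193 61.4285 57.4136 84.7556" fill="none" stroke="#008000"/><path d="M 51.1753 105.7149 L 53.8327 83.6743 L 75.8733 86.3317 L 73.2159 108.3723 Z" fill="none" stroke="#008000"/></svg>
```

G21
G90
G0 X21.1659 Y157.2963
M3 S250
G1 X54.5076 Y157.2963 F3218
G1 X54.5076 Y76.7486 F3218
G1 X21.1659 Y76.7486 F3218
G1 X21.1659 Y157.2963 F3218
M5
G0 X95.7433 Y24.2152
M3 S250
G1 X91.8299 Y15.4392 F3218
G1 X82.8572 Y12.0009 F3218
G1 X74.0812 Y15.9143 F3218
G1 X70.6429 Y24.8870 F3218
G1 X74.5563 Y33.6630 F3218
G1 X83.5290 Y37.1013 F3218
G1 X92.3050 Y33.1879 F3218
G1 X95.7433 Y24.2152 F3218
M5
G0 X61.6365 Y106.8924
M3 S250
G1 X68.0861 Y116.2971 F3218
G1 X70.8886 Y121.5384 F3218
G1 X70.0440 Y122.6162 F3218
G1 X65.5523 Y119.5305 F3218
G1 X57.4136 Y112.2814 F3218
M5
G0 X51.1753 Y91.3221
M3 S250
G1 X53.8327 Y113.3627 F3218
G1 X75.8733 Y110.7053 F3218
G1 X73.2159 Y88.6647 F3218
G1 X51.1753 Y91.3221 F3218
M5
G0 X0.0000 Y0.0000

Since the viewBox matches the mm dimensions, user units are millimetres directly. The only transform is the Y-flip y_m = 197.0370 − y_svg.

Shape 1 is a rectangle drawn with `<polygon>`. Its stroke #008000 means engrave at S250, F3218. After flipping Y the toolpath is (21.1659,157.2963) → (54.5076,157.2963) → (54.5076,76.7486) → (21.1659,76.7486) → (21.1659,157.2963), returning to the start.

Shape 2 is a regular polygon drawn with `<path>`. Its stroke #008000 means engrave at S250, F3218. After flipping Y the toolpath is (95.7433,24.2152) → (91.8299,15.4392) → (82.8572,12.0009) → (74.0812,15.9143) → (70.6429,24.8870) → (74.5563,33.6630) → (83.5290,37.1013) → (92.3050,33.1879) → (95.7433,24.2152), returning to the start.

Shape 3 is a quadratic bezier drawn with `<path>`. Its stroke #008000 means engrave at S250, F3218. After flipping Y the toolpath is (61.6365,106.8924) → (68.0861,116.2971) → (70.8886,121.5384) → (70.0440,122.6162) → (65.5523,119.5305) → (57.4136,112.2814).

Shape 4 is a regular polygon drawn with `<path>`. Its stroke #008000 means engrave at S250, F3218. After flipping Y the toolpath is (51.1753,91.3221) → (53.8327,113.3627) → (75.8733,110.7053) → (73.2159,88.6647) → (51.1753,91.3221), returning to the start.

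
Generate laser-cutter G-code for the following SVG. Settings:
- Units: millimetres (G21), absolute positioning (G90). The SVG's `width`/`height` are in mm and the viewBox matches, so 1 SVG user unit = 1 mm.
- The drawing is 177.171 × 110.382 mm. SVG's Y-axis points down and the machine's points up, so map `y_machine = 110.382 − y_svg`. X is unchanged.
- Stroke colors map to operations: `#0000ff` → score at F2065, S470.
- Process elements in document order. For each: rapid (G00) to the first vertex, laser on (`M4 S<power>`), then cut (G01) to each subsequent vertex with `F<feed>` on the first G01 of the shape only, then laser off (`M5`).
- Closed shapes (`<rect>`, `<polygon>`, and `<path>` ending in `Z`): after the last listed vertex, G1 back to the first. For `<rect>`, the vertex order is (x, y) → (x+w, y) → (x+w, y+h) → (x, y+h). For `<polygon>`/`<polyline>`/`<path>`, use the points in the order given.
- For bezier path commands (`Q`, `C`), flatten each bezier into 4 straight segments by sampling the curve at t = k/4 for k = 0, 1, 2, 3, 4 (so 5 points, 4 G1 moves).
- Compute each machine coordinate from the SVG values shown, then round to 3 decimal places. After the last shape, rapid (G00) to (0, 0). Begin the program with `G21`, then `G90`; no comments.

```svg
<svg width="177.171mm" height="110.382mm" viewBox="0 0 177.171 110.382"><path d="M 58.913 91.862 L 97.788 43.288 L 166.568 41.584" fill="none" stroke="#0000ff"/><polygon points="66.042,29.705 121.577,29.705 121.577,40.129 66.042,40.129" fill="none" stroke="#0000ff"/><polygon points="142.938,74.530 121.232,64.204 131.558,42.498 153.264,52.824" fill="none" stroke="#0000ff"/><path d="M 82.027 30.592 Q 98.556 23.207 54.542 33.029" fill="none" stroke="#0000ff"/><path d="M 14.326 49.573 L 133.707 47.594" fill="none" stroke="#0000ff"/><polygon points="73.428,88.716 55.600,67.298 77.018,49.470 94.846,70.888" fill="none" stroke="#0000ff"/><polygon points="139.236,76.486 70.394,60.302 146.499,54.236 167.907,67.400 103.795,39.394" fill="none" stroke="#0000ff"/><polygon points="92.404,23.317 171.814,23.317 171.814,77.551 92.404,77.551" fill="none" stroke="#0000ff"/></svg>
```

G21
G90
G00 X58.913 Y18.520
M4 S470
G01 X97.788 Y67.094 F2065
G01 X166.568 Y68.798
M5
G00 X66.042 Y80.677
M4 S470
G01 X121.577 Y80.677 F2065
G01 X121.577 Y70.253
G01 X66.042 Y70.253
G01 X66.042 Y80.677
M5
G00 X142.938 Y35.852
M4 S470
G01 X121.232 Y46.178 F2065
G01 X131.558 Y67.884
G01 X153.264 Y57.558
G01 X142.938 Y35.852
M5
G00 X82.027 Y79.790
M4 S470
G01 X86.508 Y82.407 F2065
G01 X83.420 Y82.873
G01 X72.765 Y81.189
G01 X54.542 Y77.353
M5
G00 X14.326 Y60.809
M4 S470
G01 X133.707 Y62.788 F2065
M5
G00 X73.428 Y21.666
M4 S470
G01 X55.600 Y43.084 F2065
G01 X77.018 Y60.912
G01 X94.846 Y39.494
G01 X73.428 Y21.666
M5
G00 X139.236 Y33.896
M4 S470
G01 X70.394 Y50.080 F2065
G01 X146.499 Y56.146
G01 X167.907 Y42.982
G01 X103.795 Y70.988
G01 X139.236 Y33.896
M5
G00 X92.404 Y87.065
M4 S470
G01 X171.814 Y87.065 F2065
G01 X171.814 Y32.831
G01 X92.404 Y32.831
G01 X92.404 Y87.065
M5
G00 X0.000 Y0.000

1 u = 1 mm; y_m = 110.382 − y.

[1] `<path>` open polyline, #0000ff→score S470 F2065: (58.913,18.520) → (97.788,67.094) → (166.568,68.798)

[2] `<polygon>` rectangle, #0000ff→score S470 F2065: (66.042,80.677) → (121.577,80.677) → (121.577,70.253) → (66.042,70.253) → (66.042,80.677) (closed)

[3] `<polygon>` regular polygon, #0000ff→score S470 F2065: (142.938,35.852) → (121.232,46.178) → (131.558,67.884) → (153.264,57.558) → (142.938,35.852) (closed)

[4] `<path>` quadratic bezier, #0000ff→score S470 F2065: (82.027,79.790) → (86.508,82.407) → (83.420,82.873) → (72.765,81.189) → (54.542,77.353)

[5] `<path>` line segment, #0000ff→score S470 F2065: (14.326,60.809) → (133.707,62.788)

[6] `<polygon>` regular polygon, #0000ff→score S470 F2065: (73.428,21.666) → (55.600,43.084) → (77.018,60.912) → (94.846,39.494) → (73.428,21.666) (closed)

[7] `<polygon>` closed polygon, #0000ff→score S470 F2065: (139.236,33.896) → (70.394,50.080) → (146.499,56.146) → (167.907,42.982) → (103.795,70.988) → (139.236,33.896) (closed)

[8] `<polygon>` rectangle, #0000ff→score S470 F2065: (92.404,87.065) → (171.814,87.065) → (171.814,32.831) → (92.404,32.831) → (92.404,87.065) (closed)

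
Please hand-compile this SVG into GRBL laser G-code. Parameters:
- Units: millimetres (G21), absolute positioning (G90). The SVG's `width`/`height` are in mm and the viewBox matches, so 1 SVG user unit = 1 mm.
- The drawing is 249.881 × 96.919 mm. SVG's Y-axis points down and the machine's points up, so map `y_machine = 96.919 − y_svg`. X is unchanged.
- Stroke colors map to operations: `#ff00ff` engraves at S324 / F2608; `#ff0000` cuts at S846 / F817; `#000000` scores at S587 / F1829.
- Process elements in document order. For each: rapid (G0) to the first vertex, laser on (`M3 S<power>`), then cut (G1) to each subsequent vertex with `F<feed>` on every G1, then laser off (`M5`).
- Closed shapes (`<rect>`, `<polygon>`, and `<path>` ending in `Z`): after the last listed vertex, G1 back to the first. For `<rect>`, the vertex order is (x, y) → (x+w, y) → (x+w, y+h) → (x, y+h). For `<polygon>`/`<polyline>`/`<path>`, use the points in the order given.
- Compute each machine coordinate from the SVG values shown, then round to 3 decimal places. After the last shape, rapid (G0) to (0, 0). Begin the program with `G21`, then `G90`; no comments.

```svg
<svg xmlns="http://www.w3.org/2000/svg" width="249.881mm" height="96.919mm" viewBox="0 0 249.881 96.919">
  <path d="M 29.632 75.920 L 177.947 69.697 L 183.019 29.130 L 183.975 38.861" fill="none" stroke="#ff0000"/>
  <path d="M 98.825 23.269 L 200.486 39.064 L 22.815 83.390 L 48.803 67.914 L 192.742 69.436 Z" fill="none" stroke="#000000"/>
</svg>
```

Since the viewBox matches the mm dimensions, user units are millimetres directly. The only transform is the Y-flip y_m = 96.919 − y_svg.

Shape 1 is a open polyline drawn with `<path>`. Its stroke #ff0000 means cut at S846, F817. After flipping Y the toolpath is (29.632,20.999) → (177.947,27.222) → (183.019,67.789) → (183.975,58.058).

Shape 2 is a closed polygon drawn with `<path>`. Its stroke #000000 means score at S587, F1829. After flipping Y the toolpath is (98.825,73.650) → (200.486,57.855) → (22.815,13.529) → (48.803,29.005) → (192.742,27.483) → (98.825,73.650), returning to the start.

G21
G90
G0 X29.632 Y20.999
M3 S846
G1 X177.947 Y27.222 F817
G1 X183.019 Y67.789 F817
G1 X183.975 Y58.058 F817
M5
G0 X98.825 Y73.650
M3 S587
G1 X200.486 Y57.855 F1829
G1 X22.815 Y13.529 F1829
G1 X48.803 Y29.005 F1829
G1 X192.742 Y27.483 F1829
G1 X98.825 Y73.650 F1829
M5
G0 X0.000 Y0.000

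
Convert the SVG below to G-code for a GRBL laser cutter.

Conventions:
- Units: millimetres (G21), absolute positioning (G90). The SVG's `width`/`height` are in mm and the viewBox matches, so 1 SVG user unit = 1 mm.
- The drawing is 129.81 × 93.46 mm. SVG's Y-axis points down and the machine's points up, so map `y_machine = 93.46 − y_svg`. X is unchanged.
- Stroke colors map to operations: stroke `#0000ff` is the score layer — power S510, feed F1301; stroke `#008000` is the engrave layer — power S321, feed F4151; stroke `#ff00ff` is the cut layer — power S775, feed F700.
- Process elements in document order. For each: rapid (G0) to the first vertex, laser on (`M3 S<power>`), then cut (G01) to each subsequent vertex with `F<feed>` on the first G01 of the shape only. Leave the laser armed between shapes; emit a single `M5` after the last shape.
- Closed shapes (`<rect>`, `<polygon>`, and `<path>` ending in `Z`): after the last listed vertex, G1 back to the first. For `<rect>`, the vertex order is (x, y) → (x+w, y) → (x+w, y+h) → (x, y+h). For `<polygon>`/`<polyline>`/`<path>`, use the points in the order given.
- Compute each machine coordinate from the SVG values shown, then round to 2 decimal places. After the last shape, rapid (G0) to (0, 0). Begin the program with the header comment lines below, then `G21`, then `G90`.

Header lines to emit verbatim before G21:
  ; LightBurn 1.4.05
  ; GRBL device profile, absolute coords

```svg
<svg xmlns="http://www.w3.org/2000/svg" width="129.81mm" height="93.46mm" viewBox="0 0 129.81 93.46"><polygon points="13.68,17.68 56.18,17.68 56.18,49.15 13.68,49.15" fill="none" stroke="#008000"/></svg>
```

; LightBurn 1.4.05
; GRBL device profile, absolute coords
G21
G90
G0 X13.68 Y75.78
M3 S321
G01 X56.18 Y75.78 F4151
G01 X56.18 Y44.31
G01 X13.68 Y44.31
G01 X13.68 Y75.78
M5
G0 X0.00 Y0.00

viewBox `0 0 129.81 93.46` with mm width/height → 1 unit = 1 mm. Flip: y_m = 93.46 − y_svg.

**Shape 1** — `<polygon>` rectangle, stroke `#008000` → engrave (S321, F4151). Machine vertices: (13.68,75.78) → (56.18,75.78) → (56.18,44.31) → (13.68,44.31) → (13.68,75.78). Closed: final G1 returns to the first vertex.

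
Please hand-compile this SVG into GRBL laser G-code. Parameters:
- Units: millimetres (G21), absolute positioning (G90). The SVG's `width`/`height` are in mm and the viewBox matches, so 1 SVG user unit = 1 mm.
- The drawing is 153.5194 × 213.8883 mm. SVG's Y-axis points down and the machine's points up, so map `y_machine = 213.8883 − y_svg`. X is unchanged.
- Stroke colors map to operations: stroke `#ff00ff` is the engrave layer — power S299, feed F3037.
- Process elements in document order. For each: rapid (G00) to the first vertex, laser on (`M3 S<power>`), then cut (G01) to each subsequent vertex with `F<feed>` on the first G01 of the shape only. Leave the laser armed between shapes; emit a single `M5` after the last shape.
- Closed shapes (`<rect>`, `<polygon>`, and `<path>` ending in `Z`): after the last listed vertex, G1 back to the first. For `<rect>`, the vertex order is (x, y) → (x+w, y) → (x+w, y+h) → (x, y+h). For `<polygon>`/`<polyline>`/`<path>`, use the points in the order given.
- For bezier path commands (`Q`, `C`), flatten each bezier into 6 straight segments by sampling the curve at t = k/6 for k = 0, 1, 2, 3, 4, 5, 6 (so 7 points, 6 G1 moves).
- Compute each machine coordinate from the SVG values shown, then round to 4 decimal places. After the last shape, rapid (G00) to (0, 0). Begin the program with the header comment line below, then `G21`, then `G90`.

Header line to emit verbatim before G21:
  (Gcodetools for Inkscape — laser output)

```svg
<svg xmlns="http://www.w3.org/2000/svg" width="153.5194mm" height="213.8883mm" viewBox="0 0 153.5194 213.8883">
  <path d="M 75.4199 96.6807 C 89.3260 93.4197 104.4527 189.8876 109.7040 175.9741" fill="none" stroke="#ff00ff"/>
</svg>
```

(Gcodetools for Inkscape — laser output)
G21
G90
G00 X75.4199 Y117.2076
M3 S299
G01 X82.4233 Y111.5001 F3037
G01 X89.3219 Y95.0075
G01 X95.8075 Y73.5662
G01 X101.5719 Y53.0126
G01 X106.3068 Y39.1832
G01 X109.7040 Y37.9142
M5
G00 X0.0000 Y0.0000

1 u = 1 mm; y_m = 213.8883 − y.

[1] `<path>` cubic bezier, #ff00ff→engrave S299 F3037: (75.4199,117.2076) → (82.4233,111.5001) → (89.3219,95.0075) → (95.8075,73.5662) → (101.5719,53.0126) → (106.3068,39.1832) → (109.7040,37.9142)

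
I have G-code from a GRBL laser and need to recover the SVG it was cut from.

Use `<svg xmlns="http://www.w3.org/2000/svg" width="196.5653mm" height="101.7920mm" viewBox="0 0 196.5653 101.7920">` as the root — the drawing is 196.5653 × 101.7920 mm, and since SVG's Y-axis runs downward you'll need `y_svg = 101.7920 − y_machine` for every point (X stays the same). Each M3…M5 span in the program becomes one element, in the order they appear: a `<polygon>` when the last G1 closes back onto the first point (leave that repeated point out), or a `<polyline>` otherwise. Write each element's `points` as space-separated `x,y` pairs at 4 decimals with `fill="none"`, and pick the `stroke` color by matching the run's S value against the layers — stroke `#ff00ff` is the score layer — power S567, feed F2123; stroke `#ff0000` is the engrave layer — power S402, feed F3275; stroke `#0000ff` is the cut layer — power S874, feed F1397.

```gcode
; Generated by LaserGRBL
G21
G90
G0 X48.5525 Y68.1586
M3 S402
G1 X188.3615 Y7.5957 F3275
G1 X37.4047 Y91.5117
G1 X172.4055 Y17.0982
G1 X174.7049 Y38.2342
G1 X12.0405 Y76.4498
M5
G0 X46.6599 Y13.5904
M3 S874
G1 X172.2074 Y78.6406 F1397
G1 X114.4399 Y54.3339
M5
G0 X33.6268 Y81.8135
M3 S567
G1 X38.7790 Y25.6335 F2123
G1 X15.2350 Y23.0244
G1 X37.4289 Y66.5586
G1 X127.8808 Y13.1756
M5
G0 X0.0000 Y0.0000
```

Machine Y-up, SVG Y-down with viewBox height 101.7920, so y_svg = 101.7920 − y_machine; X carries over.

Run 1: S402 ⇒ engrave layer `#ff0000`. The run is open, so emit a `<polyline>` with points (Y-flipped): 48.5525,33.6334 188.3615,94.1963 37.4047,10.2803 172.4055,84.6938 174.7049,63.5578 12.0405,25.3422.

Run 2: the run's S874 means `#0000ff` (cut). The run is open, so emit a `<polyline>` with points (Y-flipped): 46.6599,88.2016 172.2074,23.1514 114.4399,47.4581.

Run 3: power S567 maps to stroke `#ff00ff` (score). The run is open, so emit a `<polyline>` with points (Y-flipped): 33.6268,19.9785 38.7790,76.1585 15.2350,78.7676 37.4289,35.2334 127.8808,88.6164.

<svg xmlns="http://www.w3.org/2000/svg" width="196.5653mm" height="101.7920mm" viewBox="0 0 196.5653 101.7920">
  <polyline points="48.5525,33.6334 188.3615,94.1963 37.4047,10.2803 172.4055,84.6938 174.7049,63.5578 12.0405,25.3422" fill="none" stroke="#ff0000"/>
  <polyline points="46.6599,88.2016 172.2074,23.1514 114.4399,47.4581" fill="none" stroke="#0000ff"/>
  <polyline points="33.6268,19.9785 38.7790,76.1585 15.2350,78.7676 37.4289,35.2334 127.8808,88.6164" fill="none" stroke="#ff00ff"/>
</svg>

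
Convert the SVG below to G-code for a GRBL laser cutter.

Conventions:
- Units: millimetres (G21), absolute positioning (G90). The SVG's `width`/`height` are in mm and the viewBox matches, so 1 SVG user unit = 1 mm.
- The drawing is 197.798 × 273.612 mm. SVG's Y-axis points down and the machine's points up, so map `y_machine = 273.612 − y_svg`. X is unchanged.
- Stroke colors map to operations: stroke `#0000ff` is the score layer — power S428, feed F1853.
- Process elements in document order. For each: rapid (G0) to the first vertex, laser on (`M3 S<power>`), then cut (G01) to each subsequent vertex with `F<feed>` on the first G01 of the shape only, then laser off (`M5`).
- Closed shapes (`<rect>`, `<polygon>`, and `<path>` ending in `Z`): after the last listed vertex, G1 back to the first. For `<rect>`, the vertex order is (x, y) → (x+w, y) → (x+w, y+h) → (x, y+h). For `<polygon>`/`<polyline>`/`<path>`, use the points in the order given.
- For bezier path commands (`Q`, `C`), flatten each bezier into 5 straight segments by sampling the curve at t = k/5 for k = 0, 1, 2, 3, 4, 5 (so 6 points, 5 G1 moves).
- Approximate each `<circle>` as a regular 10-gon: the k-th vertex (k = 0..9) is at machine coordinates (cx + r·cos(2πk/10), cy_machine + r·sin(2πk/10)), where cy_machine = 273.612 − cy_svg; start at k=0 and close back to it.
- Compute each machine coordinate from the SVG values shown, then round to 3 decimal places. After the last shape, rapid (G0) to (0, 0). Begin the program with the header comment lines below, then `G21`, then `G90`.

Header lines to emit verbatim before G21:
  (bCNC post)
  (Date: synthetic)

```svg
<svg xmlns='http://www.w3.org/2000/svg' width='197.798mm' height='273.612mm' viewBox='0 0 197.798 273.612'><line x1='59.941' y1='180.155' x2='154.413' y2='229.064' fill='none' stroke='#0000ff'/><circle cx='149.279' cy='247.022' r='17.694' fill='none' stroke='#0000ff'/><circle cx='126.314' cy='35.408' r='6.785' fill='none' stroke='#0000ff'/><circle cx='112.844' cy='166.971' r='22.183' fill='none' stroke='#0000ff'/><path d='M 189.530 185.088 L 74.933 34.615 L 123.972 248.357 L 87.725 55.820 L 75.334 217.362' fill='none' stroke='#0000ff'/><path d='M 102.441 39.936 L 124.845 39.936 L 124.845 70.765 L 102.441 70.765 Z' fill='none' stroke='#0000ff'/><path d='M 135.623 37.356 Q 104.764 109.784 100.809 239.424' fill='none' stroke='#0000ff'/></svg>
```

1 u = 1 mm; y_m = 273.612 − y.

[1] `<line>` line segment, #0000ff→score S428 F1853: (59.941,93.457) → (154.413,44.548)

[2] `<circle>` circle, #0000ff→score S428 F1853: (166.973,26.590) → (163.594,36.990) → (154.747,43.418) → (143.811,43.418) → (134.964,36.990) → (131.585,26.590) → (134.964,16.190) → (143.811,9.762) → (154.747,9.762) → (163.594,16.190) → (166.973,26.590) (closed)

[3] `<circle>` circle, #0000ff→score S428 F1853: (133.099,238.204) → (131.803,242.192) → (128.411,244.657) → (124.217,244.657) → (120.825,242.192) → (119.529,238.204) → (120.825,234.216) → (124.217,231.751) → (128.411,231.751) → (131.803,234.216) → (133.099,238.204) (closed)

[4] `<circle>` circle, #0000ff→score S428 F1853: (135.027,106.641) → (130.790,119.680) → (119.699,127.738) → (105.989,127.738) → (94.898,119.680) → (90.661,106.641) → (94.898,93.602) → (105.989,85.544) → (119.699,85.544) → (130.790,93.602) → (135.027,106.641) (closed)

[5] `<path>` open polyline, #0000ff→score S428 F1853: (189.530,88.524) → (74.933,238.997) → (123.972,25.255) → (87.725,217.792) → (75.334,56.250)

[6] `<path>` rectangle, #0000ff→score S428 F1853: (102.441,233.676) → (124.845,233.676) → (124.845,202.847) → (102.441,202.847) → (102.441,233.676) (closed)

[7] `<path>` quadratic bezier, #0000ff→score S428 F1853: (135.623,236.256) → (124.356,204.996) → (115.240,169.160) → (108.278,128.746) → (103.467,83.756) → (100.809,34.188)

(bCNC post)
(Date: synthetic)
G21
G90
G0 X59.941 Y93.457
M3 S428
G01 X154.413 Y44.548 F1853
M5
G0 X166.973 Y26.590
M3 S428
G01 X163.594 Y36.990 F1853
G01 X154.747 Y43.418
G01 X143.811 Y43.418
G01 X134.964 Y36.990
G01 X131.585 Y26.590
G01 X134.964 Y16.190
G01 X143.811 Y9.762
G01 X154.747 Y9.762
G01 X163.594 Y16.190
G01 X166.973 Y26.590
M5
G0 X133.099 Y238.204
M3 S428
G01 X131.803 Y242.192 F1853
G01 X128.411 Y244.657
G01 X124.217 Y244.657
G01 X120.825 Y242.192
G01 X119.529 Y238.204
G01 X120.825 Y234.216
G01 X124.217 Y231.751
G01 X128.411 Y231.751
G01 X131.803 Y234.216
G01 X133.099 Y238.204
M5
G0 X135.027 Y106.641
M3 S428
G01 X130.790 Y119.680 F1853
G01 X119.699 Y127.738
G01 X105.989 Y127.738
G01 X94.898 Y119.680
G01 X90.661 Y106.641
G01 X94.898 Y93.602
G01 X105.989 Y85.544
G01 X119.699 Y85.544
G01 X130.790 Y93.602
G01 X135.027 Y106.641
M5
G0 X189.530 Y88.524
M3 S428
G01 X74.933 Y238.997 F1853
G01 X123.972 Y25.255
G01 X87.725 Y217.792
G01 X75.334 Y56.250
M5
G0 X102.441 Y233.676
M3 S428
G01 X124.845 Y233.676 F1853
G01 X124.845 Y202.847
G01 X102.441 Y202.847
G01 X102.441 Y233.676
M5
G0 X135.623 Y236.256
M3 S428
G01 X124.356 Y204.996 F1853
G01 X115.240 Y169.160
G01 X108.278 Y128.746
G01 X103.467 Y83.756
G01 X100.809 Y34.188
M5
G0 X0.000 Y0.000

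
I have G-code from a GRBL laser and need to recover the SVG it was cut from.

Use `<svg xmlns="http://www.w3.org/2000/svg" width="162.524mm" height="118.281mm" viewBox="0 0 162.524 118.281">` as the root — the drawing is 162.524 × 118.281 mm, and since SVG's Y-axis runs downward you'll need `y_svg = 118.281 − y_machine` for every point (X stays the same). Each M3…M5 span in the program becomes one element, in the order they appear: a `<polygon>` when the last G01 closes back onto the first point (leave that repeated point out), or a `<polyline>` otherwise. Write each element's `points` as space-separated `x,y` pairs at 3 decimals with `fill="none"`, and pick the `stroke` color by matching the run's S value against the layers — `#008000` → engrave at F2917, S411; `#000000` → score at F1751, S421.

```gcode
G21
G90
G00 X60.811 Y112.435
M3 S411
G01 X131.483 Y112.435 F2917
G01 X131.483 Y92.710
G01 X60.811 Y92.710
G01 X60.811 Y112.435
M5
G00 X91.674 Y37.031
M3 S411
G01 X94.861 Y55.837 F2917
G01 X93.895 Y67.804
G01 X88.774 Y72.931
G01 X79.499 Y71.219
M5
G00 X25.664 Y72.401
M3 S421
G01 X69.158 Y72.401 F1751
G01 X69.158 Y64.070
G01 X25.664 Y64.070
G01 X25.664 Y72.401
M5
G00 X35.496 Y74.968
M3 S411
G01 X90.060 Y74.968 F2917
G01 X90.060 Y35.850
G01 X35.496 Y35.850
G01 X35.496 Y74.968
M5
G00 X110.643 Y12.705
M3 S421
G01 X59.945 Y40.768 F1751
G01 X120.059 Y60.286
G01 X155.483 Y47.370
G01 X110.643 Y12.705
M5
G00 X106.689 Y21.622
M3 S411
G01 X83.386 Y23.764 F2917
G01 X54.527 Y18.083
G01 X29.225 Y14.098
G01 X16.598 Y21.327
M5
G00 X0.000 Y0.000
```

<svg xmlns="http://www.w3.org/2000/svg" width="162.524mm" height="118.281mm" viewBox="0 0 162.524 118.281">
  <polygon points="60.811,5.846 131.483,5.846 131.483,25.571 60.811,25.571" fill="none" stroke="#008000"/>
  <polyline points="91.674,81.250 94.861,62.444 93.895,50.477 88.774,45.350 79.499,47.062" fill="none" stroke="#008000"/>
  <polygon points="25.664,45.880 69.158,45.880 69.158,54.211 25.664,54.211" fill="none" stroke="#000000"/>
  <polygon points="35.496,43.313 90.060,43.313 90.060,82.431 35.496,82.431" fill="none" stroke="#008000"/>
  <polygon points="110.643,105.576 59.945,77.513 120.059,57.995 155.483,70.911" fill="none" stroke="#000000"/>
  <polyline points="106.689,96.659 83.386,94.517 54.527,100.198 29.225,104.183 16.598,96.954" fill="none" stroke="#008000"/>
</svg>

Each laser-on run becomes one SVG element. Flip Y back into SVG space with y_svg = 118.281 − y_machine.

Run 1: the run's S411 means `#008000` (engrave). The run returns to its start, so emit a `<polygon>` with points (Y-flipped): 60.811,5.846 131.483,5.846 131.483,25.571 60.811,25.571.

Run 2: S411 ⇒ engrave layer `#008000`. The run is open, so emit a `<polyline>` with points (Y-flipped): 91.674,81.250 94.861,62.444 93.895,50.477 88.774,45.350 79.499,47.062.

Run 3: the run's S421 means `#000000` (score). The run returns to its start, so emit a `<polygon>` with points (Y-flipped): 25.664,45.880 69.158,45.880 69.158,54.211 25.664,54.211.

Run 4: power S411 maps to stroke `#008000` (engrave). The run returns to its start, so emit a `<polygon>` with points (Y-flipped): 35.496,43.313 90.060,43.313 90.060,82.431 35.496,82.431.

Run 5: S421 ⇒ score layer `#000000`. The run returns to its start, so emit a `<polygon>` with points (Y-flipped): 110.643,105.576 59.945,77.513 120.059,57.995 155.483,70.911.

Run 6: the run's S411 means `#008000` (engrave). The run is open, so emit a `<polyline>` with points (Y-flipped): 106.689,96.659 83.386,94.517 54.527,100.198 29.225,104.183 16.598,96.954.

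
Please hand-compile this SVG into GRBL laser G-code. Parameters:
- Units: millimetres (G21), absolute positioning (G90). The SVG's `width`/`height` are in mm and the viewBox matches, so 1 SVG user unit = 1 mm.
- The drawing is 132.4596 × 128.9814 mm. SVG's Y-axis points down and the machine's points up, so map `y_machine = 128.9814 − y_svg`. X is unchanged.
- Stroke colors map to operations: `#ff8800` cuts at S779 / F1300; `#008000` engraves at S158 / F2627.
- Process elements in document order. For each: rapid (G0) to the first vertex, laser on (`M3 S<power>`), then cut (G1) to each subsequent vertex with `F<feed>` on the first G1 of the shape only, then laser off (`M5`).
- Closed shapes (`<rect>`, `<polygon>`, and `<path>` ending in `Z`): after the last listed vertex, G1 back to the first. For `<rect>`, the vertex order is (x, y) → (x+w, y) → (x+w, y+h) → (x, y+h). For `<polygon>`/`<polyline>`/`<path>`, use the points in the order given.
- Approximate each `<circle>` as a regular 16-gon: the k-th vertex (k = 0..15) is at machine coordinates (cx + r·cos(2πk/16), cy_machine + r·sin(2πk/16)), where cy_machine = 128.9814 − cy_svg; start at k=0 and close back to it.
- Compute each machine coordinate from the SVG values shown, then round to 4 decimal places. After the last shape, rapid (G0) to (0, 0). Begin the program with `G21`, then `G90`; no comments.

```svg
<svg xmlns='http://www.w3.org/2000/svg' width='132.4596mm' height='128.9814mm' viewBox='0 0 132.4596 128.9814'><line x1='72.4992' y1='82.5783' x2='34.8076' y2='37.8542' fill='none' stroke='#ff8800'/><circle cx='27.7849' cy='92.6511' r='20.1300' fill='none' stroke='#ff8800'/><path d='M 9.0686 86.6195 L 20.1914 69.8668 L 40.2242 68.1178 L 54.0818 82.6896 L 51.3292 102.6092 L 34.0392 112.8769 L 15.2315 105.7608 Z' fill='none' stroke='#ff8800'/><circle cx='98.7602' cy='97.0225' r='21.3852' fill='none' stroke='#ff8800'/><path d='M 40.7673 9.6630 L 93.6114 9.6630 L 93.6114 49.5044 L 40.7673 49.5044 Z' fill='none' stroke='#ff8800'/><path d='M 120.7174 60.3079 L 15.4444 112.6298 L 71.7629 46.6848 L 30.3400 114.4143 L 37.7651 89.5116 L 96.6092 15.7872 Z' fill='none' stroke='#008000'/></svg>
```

G21
G90
G0 X72.4992 Y46.4031
M3 S779
G1 X34.8076 Y91.1272 F1300
M5
G0 X47.9149 Y36.3303
M3 S779
G1 X46.3826 Y44.0337 F1300
G1 X42.0190 Y50.5644
G1 X35.4883 Y54.9280
G1 X27.7849 Y56.4603
G1 X20.0815 Y54.9280
G1 X13.5508 Y50.5644
G1 X9.1872 Y44.0337
G1 X7.6549 Y36.3303
G1 X9.1872 Y28.6269
G1 X13.5508 Y22.0962
G1 X20.0815 Y17.7326
G1 X27.7849 Y16.2003
G1 X35.4883 Y17.7326
G1 X42.0190 Y22.0962
G1 X46.3826 Y28.6269
G1 X47.9149 Y36.3303
M5
G0 X9.0686 Y42.3619
M3 S779
G1 X20.1914 Y59.1146 F1300
G1 X40.2242 Y60.8636
G1 X54.0818 Y46.2918
G1 X51.3292 Y26.3722
G1 X34.0392 Y16.1045
G1 X15.2315 Y23.2206
G1 X9.0686 Y42.3619
M5
G0 X120.1454 Y31.9589
M3 S779
G1 X118.5175 Y40.1427 F1300
G1 X113.8818 Y47.0805
G1 X106.9440 Y51.7162
G1 X98.7602 Y53.3441
G1 X90.5764 Y51.7162
G1 X83.6386 Y47.0805
G1 X79.0029 Y40.1427
G1 X77.3750 Y31.9589
G1 X79.0029 Y23.7751
G1 X83.6386 Y16.8373
G1 X90.5764 Y12.2016
G1 X98.7602 Y10.5737
G1 X106.9440 Y12.2016
G1 X113.8818 Y16.8373
G1 X118.5175 Y23.7751
G1 X120.1454 Y31.9589
M5
G0 X40.7673 Y119.3184
M3 S779
G1 X93.6114 Y119.3184 F1300
G1 X93.6114 Y79.4770
G1 X40.7673 Y79.4770
G1 X40.7673 Y119.3184
M5
G0 X120.7174 Y68.6735
M3 S158
G1 X15.4444 Y16.3516 F2627
G1 X71.7629 Y82.2966
G1 X30.3400 Y14.5671
G1 X37.7651 Y39.4698
G1 X96.6092 Y113.1942
G1 X120.7174 Y68.6735
M5
G0 X0.0000 Y0.0000

Since the viewBox matches the mm dimensions, user units are millimetres directly. The only transform is the Y-flip y_m = 128.9814 − y_svg.

Shape 1 is a line segment drawn with `<line>`. Its stroke #ff8800 means cut at S779, F1300. After flipping Y the toolpath is (72.4992,46.4031) → (34.8076,91.1272).

Shape 2 is a circle drawn with `<circle>`. Its stroke #ff8800 means cut at S779, F1300. After flipping Y the toolpath is (47.9149,36.3303) → (46.3826,44.0337) → (42.0190,50.5644) → (35.4883,54.9280) → (27.7849,56.4603) → (20.0815,54.9280) → (13.5508,50.5644) → (9.1872,44.0337) → (7.6549,36.3303) → (9.1872,28.6269) → (13.5508,22.0962) → (20.0815,17.7326) → (27.7849,16.2003) → (35.4883,17.7326) → (42.0190,22.0962) → (46.3826,28.6269) → (47.9149,36.3303), returning to the start.

Shape 3 is a regular polygon drawn with `<path>`. Its stroke #ff8800 means cut at S779, F1300. After flipping Y the toolpath is (9.0686,42.3619) → (20.1914,59.1146) → (40.2242,60.8636) → (54.0818,46.2918) → (51.3292,26.3722) → (34.0392,16.1045) → (15.2315,23.2206) → (9.0686,42.3619), returning to the start.

Shape 4 is a circle drawn with `<circle>`. Its stroke #ff8800 means cut at S779, F1300. After flipping Y the toolpath is (120.1454,31.9589) → (118.5175,40.1427) → (113.8818,47.0805) → (106.9440,51.7162) → (98.7602,53.3441) → (90.5764,51.7162) → (83.6386,47.0805) → (79.0029,40.1427) → (77.3750,31.9589) → (79.0029,23.7751) → (83.6386,16.8373) → (90.5764,12.2016) → (98.7602,10.5737) → (106.9440,12.2016) → (113.8818,16.8373) → (118.5175,23.7751) → (120.1454,31.9589), returning to the start.

Shape 5 is a rectangle drawn with `<path>`. Its stroke #ff8800 means cut at S779, F1300. After flipping Y the toolpath is (40.7673,119.3184) → (93.6114,119.3184) → (93.6114,79.4770) → (40.7673,79.4770) → (40.7673,119.3184), returning to the start.

Shape 6 is a closed polygon drawn with `<path>`. Its stroke #008000 means engrave at S158, F2627. After flipping Y the toolpath is (120.7174,68.6735) → (15.4444,16.3516) → (71.7629,82.2966) → (30.3400,14.5671) → (37.7651,39.4698) → (96.6092,113.1942) → (120.7174,68.6735), returning to the start.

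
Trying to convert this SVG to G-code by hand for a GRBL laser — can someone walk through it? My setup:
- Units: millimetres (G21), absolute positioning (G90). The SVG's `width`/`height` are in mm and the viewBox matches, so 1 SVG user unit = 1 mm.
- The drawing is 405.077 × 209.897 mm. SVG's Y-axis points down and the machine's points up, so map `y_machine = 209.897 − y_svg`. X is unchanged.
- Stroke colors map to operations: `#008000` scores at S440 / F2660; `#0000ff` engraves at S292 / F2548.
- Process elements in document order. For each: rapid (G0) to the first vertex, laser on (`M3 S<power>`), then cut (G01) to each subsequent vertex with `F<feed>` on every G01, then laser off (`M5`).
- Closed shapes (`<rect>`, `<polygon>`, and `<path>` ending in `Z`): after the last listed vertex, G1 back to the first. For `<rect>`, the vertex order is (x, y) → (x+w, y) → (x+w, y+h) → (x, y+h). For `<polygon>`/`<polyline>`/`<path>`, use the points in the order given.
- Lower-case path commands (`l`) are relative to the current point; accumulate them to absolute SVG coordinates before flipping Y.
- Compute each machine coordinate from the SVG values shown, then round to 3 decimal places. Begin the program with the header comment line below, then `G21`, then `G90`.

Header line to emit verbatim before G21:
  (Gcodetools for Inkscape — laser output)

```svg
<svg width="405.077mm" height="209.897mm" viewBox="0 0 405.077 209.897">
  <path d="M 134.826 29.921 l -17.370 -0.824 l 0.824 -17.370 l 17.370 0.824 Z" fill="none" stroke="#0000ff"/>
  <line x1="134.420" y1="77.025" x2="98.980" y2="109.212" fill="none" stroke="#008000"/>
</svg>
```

(Gcodetools for Inkscape — laser output)
G21
G90
G0 X134.826 Y179.976
M3 S292
G01 X117.456 Y180.800 F2548
G01 X118.280 Y198.170 F2548
G01 X135.650 Y197.346 F2548
G01 X134.826 Y179.976 F2548
M5
G0 X134.420 Y132.872
M3 S440
G01 X98.980 Y100.685 F2660
M5

Since the viewBox matches the mm dimensions, user units are millimetres directly. The only transform is the Y-flip y_m = 209.897 − y_svg.

Shape 1 is a regular polygon drawn with `<path>`. Its stroke #0000ff means engrave at S292, F2548. After flipping Y the toolpath is (134.826,179.976) → (117.456,180.800) → (118.280,198.170) → (135.650,197.346) → (134.826,179.976), returning to the start.

Shape 2 is a line segment drawn with `<line>`. Its stroke #008000 means score at S440, F2660. After flipping Y the toolpath is (134.420,132.872) → (98.980,100.685).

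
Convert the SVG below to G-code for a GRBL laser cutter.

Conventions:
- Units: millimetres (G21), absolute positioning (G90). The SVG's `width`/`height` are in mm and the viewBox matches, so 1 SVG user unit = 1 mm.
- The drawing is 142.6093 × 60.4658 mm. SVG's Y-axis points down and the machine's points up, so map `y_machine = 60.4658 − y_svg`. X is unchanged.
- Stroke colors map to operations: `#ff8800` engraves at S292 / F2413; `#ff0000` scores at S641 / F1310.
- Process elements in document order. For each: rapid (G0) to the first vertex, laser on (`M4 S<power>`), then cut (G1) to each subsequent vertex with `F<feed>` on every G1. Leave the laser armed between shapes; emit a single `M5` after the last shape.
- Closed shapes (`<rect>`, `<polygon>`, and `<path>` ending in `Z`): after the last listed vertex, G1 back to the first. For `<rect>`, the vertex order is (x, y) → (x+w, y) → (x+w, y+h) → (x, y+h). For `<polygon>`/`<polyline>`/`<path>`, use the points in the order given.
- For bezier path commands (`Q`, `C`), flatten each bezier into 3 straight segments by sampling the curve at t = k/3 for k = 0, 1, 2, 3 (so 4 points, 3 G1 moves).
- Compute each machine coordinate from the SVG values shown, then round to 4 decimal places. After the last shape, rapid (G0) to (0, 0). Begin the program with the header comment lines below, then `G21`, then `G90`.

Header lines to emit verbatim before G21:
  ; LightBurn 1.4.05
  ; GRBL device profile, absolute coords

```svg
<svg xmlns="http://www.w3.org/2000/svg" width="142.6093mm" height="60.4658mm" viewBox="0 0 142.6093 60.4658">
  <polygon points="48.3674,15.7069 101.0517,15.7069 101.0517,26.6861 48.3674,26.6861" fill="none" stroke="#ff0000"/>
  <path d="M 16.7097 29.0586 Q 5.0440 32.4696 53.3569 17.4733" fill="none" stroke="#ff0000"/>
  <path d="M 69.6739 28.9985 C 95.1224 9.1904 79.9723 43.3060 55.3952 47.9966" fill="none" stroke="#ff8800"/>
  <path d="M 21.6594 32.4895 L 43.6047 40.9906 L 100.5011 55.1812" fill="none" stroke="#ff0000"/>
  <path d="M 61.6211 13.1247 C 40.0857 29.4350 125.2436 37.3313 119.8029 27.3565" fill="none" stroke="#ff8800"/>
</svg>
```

viewBox `0 0 142.6093 60.4658` with mm width/height → 1 unit = 1 mm. Flip: y_m = 60.4658 − y_svg.

**Shape 1** — `<polygon>` rectangle, stroke `#ff0000` → score (S641, F1310). Machine vertices: (48.3674,44.7589) → (101.0517,44.7589) → (101.0517,33.7797) → (48.3674,33.7797) → (48.3674,44.7589). Closed: final G1 returns to the first vertex.

**Shape 2** — `<path>` quadratic bezier, stroke `#ff0000` → score (S641, F1310). Control points (SVG): P0=(16.7097,29.0586), P1=(5.0440,32.4696), P2=(53.3569,17.4733); sampled at t=k/3. Machine vertices: (16.7097,31.4072) → (15.5969,31.1785) → (27.8126,35.0402) → (53.3569,42.9925). Open path.

**Shape 3** — `<path>` cubic bezier, stroke `#ff8800` → engrave (S292, F2413). Control points (SVG): P0=(69.6739,28.9985), P1=(95.1224,9.1904), P2=(79.9723,43.3060), P3=(55.3952,47.9966); sampled at t=k/3. Machine vertices: (69.6739,31.4673) → (82.7440,36.3878) → (75.6755,23.8811) → (55.3952,12.4692). Open path.

**Shape 4** — `<path>` open polyline, stroke `#ff0000` → score (S641, F1310). Machine vertices: (21.6594,27.9763) → (43.6047,19.4752) → (100.5011,5.2846). Open path.

**Shape 5** — `<path>` cubic bezier, stroke `#ff8800` → engrave (S292, F2413). Control points (SVG): P0=(61.6211,13.1247), P1=(40.0857,29.4350), P2=(125.2436,37.3313), P3=(119.8029,27.3565); sampled at t=k/3. Machine vertices: (61.6211,47.3411) → (68.3430,34.1857) → (102.3512,28.7413) → (119.8029,33.1093). Open path.

; LightBurn 1.4.05
; GRBL device profile, absolute coords
G21
G90
G0 X48.3674 Y44.7589
M4 S641
G1 X101.0517 Y44.7589 F1310
G1 X101.0517 Y33.7797 F1310
G1 X48.3674 Y33.7797 F1310
G1 X48.3674 Y44.7589 F1310
G0 X16.7097 Y31.4072
M4 S641
G1 X15.5969 Y31.1785 F1310
G1 X27.8126 Y35.0402 F1310
G1 X53.3569 Y42.9925 F1310
G0 X69.6739 Y31.4673
M4 S292
G1 X82.7440 Y36.3878 F2413
G1 X75.6755 Y23.8811 F2413
G1 X55.3952 Y12.4692 F2413
G0 X21.6594 Y27.9763
M4 S641
G1 X43.6047 Y19.4752 F1310
G1 X100.5011 Y5.2846 F1310
G0 X61.6211 Y47.3411
M4 S292
G1 X68.3430 Y34.1857 F2413
G1 X102.3512 Y28.7413 F2413
G1 X119.8029 Y33.1093 F2413
M5
G0 X0.0000 Y0.0000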